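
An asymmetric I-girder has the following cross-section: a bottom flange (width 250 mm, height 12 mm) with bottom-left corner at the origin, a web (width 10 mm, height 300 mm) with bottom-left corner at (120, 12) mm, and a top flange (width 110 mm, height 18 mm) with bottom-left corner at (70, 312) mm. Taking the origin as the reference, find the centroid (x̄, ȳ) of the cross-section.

x̄ = 125.00 mm, ȳ = 142.80 mm

bottom flange: A = 250 × 12 = 3000.00, centroid at (125.00, 6.00).
web: A = 10 × 300 = 3000.00, centroid at (125.00, 162.00).
top flange: A = 110 × 18 = 1980.00, centroid at (125.00, 321.00).
ΣA = 7980.00 mm²
ΣAx̄ = (3000.00)(125.00) + (3000.00)(125.00) + (1980.00)(125.00) = 997500.00 mm³
ΣAȳ = (3000.00)(6.00) + (3000.00)(162.00) + (1980.00)(321.00) = 1139580.00 mm³
x̄ = 997500.00 / 7980.00 = 125.00 mm
ȳ = 1139580.00 / 7980.00 = 142.80 mm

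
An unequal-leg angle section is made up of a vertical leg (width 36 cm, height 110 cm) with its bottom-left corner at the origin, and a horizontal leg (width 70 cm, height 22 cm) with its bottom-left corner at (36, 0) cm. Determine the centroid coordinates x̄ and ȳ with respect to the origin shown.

x̄ = 32.84 cm, ȳ = 42.68 cm

vertical leg: A = 36 × 110 = 3960.00, centroid at (18.00, 55.00).
horizontal leg: A = 70 × 22 = 1540.00, centroid at (71.00, 11.00).
ΣA = 5500.00 cm², ΣAx̄ = 180620.00 cm³, ΣAȳ = 234740.00 cm³.
x̄ = 180620.00/5500.00 = 32.84 cm; ȳ = 234740.00/5500.00 = 42.68 cm.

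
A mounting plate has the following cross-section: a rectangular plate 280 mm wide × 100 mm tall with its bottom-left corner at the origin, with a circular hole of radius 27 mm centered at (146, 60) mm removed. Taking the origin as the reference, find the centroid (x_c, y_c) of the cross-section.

x_c = 139.47 mm, y_c = 49.11 mm

Part | A | x̄ᵢ | ȳᵢ | A·x̄ᵢ | A·ȳᵢ
plate | 28000.00 | 140.00 | 50.00 | 3920000.00 | 1400000.00
hole | -2290.22 | 146.00 | 60.00 | -334372.27 | -137413.26
Σ | 25709.78 |  |  | 3585627.73 | 1262586.74
x_c = 3585627.73 / 25709.78 = 139.47 mm
y_c = 1262586.74 / 25709.78 = 49.11 mm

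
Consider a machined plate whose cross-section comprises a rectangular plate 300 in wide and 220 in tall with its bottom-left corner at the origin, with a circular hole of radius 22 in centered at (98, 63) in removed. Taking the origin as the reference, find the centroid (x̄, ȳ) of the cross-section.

Part | A | x̄ᵢ | ȳᵢ | A·x̄ᵢ | A·ȳᵢ
plate | 66000.00 | 150.00 | 110.00 | 9900000.00 | 7260000.00
hole | -1520.53 | 98.00 | 63.00 | -149012.02 | -95793.44
Σ | 64479.47 |  |  | 9750987.98 | 7164206.56
x̄ = 9750987.98 / 64479.47 = 151.23 in
ȳ = 7164206.56 / 64479.47 = 111.11 in

x̄ = 151.23 in, ȳ = 111.11 in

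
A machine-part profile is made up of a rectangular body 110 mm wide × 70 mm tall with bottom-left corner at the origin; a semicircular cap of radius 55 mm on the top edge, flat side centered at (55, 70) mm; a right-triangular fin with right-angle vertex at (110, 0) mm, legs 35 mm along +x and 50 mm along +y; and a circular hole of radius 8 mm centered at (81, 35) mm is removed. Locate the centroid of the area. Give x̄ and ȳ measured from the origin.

x̄ = 59.05 mm, ȳ = 54.90 mm

Part | A | x̄ᵢ | ȳᵢ | A·x̄ᵢ | A·ȳᵢ
rectangular body | 7700.00 | 55.00 | 35.00 | 423500.00 | 269500.00
semicircular top | 4751.66 | 55.00 | 93.34 | 261341.24 | 443532.79
triangular fin | 875.00 | 121.67 | 16.67 | 106458.33 | 14583.33
hole | -201.06 | 81.00 | 35.00 | -16286.02 | -7037.17
Σ | 13125.60 |  |  | 775013.56 | 720578.95
x̄ = 775013.56 / 13125.60 = 59.05 mm
ȳ = 720578.95 / 13125.60 = 54.90 mm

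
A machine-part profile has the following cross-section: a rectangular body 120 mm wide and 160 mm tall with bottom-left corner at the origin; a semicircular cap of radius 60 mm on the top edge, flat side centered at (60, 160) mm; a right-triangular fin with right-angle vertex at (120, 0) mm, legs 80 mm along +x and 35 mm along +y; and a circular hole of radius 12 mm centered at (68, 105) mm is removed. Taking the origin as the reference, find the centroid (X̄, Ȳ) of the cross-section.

Part | A | x̄ᵢ | ȳᵢ | A·x̄ᵢ | A·ȳᵢ
rectangular body | 19200.00 | 60.00 | 80.00 | 1152000.00 | 1536000.00
semicircular top | 5654.87 | 60.00 | 185.46 | 339292.01 | 1048778.68
triangular fin | 1400.00 | 146.67 | 11.67 | 205333.33 | 16333.33
hole | -452.39 | 68.00 | 105.00 | -30762.48 | -47500.88
Σ | 25802.48 |  |  | 1665862.86 | 2553611.14
X̄ = 1665862.86 / 25802.48 = 64.56 mm
Ȳ = 2553611.14 / 25802.48 = 98.97 mm

X̄ = 64.56 mm, Ȳ = 98.97 mm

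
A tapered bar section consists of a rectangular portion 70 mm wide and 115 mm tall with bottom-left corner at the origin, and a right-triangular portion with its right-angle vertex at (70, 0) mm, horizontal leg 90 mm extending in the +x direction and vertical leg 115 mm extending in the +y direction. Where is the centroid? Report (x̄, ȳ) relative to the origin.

rectangular portion: A = 70 × 115 = 8050.00, centroid at (35.00, 57.50).
triangular portion: A = ½·90·115 = 5175.00, centroid at (100.00, 38.33).
ΣA = 13225.00 mm²
ΣAx̄ = (8050.00)(35.00) + (5175.00)(100.00) = 799250.00 mm³
ΣAȳ = (8050.00)(57.50) + (5175.00)(38.33) = 661250.00 mm³
x̄ = 799250.00 / 13225.00 = 60.43 mm
ȳ = 661250.00 / 13225.00 = 50.00 mm

x̄ = 60.43 mm, ȳ = 50.00 mm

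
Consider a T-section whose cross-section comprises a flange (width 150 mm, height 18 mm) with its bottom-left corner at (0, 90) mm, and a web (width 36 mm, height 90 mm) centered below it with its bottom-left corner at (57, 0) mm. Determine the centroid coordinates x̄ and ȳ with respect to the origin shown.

x̄ = 75.00 mm, ȳ = 69.55 mm

web: A = 36 × 90 = 3240.00, centroid at (75.00, 45.00).
flange: A = 150 × 18 = 2700.00, centroid at (75.00, 99.00).
ΣA = 5940.00 mm², ΣAx̄ = 445500.00 mm³, ΣAȳ = 413100.00 mm³.
x̄ = 445500.00/5940.00 = 75.00 mm; ȳ = 413100.00/5940.00 = 69.55 mm.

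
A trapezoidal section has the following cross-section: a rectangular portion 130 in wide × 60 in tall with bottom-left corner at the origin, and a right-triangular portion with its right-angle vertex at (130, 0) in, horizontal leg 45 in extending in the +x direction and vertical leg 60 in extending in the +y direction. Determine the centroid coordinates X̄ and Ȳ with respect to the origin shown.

X̄ = 76.80 in, Ȳ = 28.52 in

Part | A | x̄ᵢ | ȳᵢ | A·x̄ᵢ | A·ȳᵢ
rectangular portion | 7800.00 | 65.00 | 30.00 | 507000.00 | 234000.00
triangular portion | 1350.00 | 145.00 | 20.00 | 195750.00 | 27000.00
Σ | 9150.00 |  |  | 702750.00 | 261000.00
X̄ = 702750.00 / 9150.00 = 76.80 in
Ȳ = 261000.00 / 9150.00 = 28.52 in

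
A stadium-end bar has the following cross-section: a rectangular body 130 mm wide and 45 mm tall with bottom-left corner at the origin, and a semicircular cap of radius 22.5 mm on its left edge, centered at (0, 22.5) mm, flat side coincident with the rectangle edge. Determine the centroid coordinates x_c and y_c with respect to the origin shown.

x_c = 56.08 mm, y_c = 22.50 mm

rectangular body: A = 130 × 45 = 5850.00, centroid at (65.00, 22.50).
semicircular end: A = ½π·22.5² = 795.22, centroid at (-9.55, 22.50).
ΣA = 6645.22 mm², ΣAx_c = 372656.25 mm³, ΣAy_c = 149517.35 mm³.
x_c = 372656.25/6645.22 = 56.08 mm; y_c = 149517.35/6645.22 = 22.50 mm.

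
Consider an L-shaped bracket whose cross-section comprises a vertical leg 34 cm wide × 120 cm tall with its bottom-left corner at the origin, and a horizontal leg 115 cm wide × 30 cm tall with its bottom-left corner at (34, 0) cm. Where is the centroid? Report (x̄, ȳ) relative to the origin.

vertical leg: A = 34 × 120 = 4080.00, centroid at (17.00, 60.00).
horizontal leg: A = 115 × 30 = 3450.00, centroid at (91.50, 15.00).
ΣA = 7530.00 cm²
ΣAx̄ = (4080.00)(17.00) + (3450.00)(91.50) = 385035.00 cm³
ΣAȳ = (4080.00)(60.00) + (3450.00)(15.00) = 296550.00 cm³
x̄ = 385035.00 / 7530.00 = 51.13 cm
ȳ = 296550.00 / 7530.00 = 39.38 cm

x̄ = 51.13 cm, ȳ = 39.38 cm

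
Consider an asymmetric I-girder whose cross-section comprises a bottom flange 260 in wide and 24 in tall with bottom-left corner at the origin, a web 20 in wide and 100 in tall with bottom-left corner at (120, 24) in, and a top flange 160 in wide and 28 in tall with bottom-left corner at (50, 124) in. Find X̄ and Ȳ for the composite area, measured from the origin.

X̄ = 130.00 in, Ȳ = 66.13 in

bottom flange: A = 260 × 24 = 6240.00, centroid at (130.00, 12.00).
web: A = 20 × 100 = 2000.00, centroid at (130.00, 74.00).
top flange: A = 160 × 28 = 4480.00, centroid at (130.00, 138.00).
ΣA = 12720.00 in², ΣAX̄ = 1653600.00 in³, ΣAȲ = 841120.00 in³.
X̄ = 1653600.00/12720.00 = 130.00 in; Ȳ = 841120.00/12720.00 = 66.13 in.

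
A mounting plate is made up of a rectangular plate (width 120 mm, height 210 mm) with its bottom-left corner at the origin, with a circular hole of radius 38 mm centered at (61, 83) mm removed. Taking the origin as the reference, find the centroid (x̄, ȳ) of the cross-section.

x̄ = 59.78 mm, ȳ = 109.83 mm

plate: A = 120 × 210 = 25200.00, centroid at (60.00, 105.00).
hole: A = −π·38² = -4536.46, centroid at (61.00, 83.00).
ΣA = 20663.54 mm²
ΣAx̄ = (25200.00)(60.00) + (-4536.46)(61.00) = 1235275.95 mm³
ΣAȳ = (25200.00)(105.00) + (-4536.46)(83.00) = 2269473.84 mm³
x̄ = 1235275.95 / 20663.54 = 59.78 mm
ȳ = 2269473.84 / 20663.54 = 109.83 mm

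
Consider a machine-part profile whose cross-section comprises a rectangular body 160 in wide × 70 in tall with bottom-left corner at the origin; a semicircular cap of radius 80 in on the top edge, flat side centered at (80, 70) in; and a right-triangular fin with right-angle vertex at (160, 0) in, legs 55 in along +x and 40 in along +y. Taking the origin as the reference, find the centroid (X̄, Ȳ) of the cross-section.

Part | A | x̄ᵢ | ȳᵢ | A·x̄ᵢ | A·ȳᵢ
rectangular body | 11200.00 | 80.00 | 35.00 | 896000.00 | 392000.00
semicircular top | 10053.10 | 80.00 | 103.95 | 804247.72 | 1045050.09
triangular fin | 1100.00 | 178.33 | 13.33 | 196166.67 | 14666.67
Σ | 22353.10 |  |  | 1896414.39 | 1451716.75
X̄ = 1896414.39 / 22353.10 = 84.84 in
Ȳ = 1451716.75 / 22353.10 = 64.94 in

X̄ = 84.84 in, Ȳ = 64.94 in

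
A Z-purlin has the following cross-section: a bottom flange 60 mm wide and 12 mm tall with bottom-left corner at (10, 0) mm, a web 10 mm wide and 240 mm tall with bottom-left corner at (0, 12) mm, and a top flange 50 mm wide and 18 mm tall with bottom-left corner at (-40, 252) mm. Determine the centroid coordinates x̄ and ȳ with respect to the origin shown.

bottom flange: A = 60 × 12 = 720.00, centroid at (40.00, 6.00).
web: A = 10 × 240 = 2400.00, centroid at (5.00, 132.00).
top flange: A = 50 × 18 = 900.00, centroid at (-15.00, 261.00).
ΣA = 4020.00 mm²
ΣAx̄ = (720.00)(40.00) + (2400.00)(5.00) + (900.00)(-15.00) = 27300.00 mm³
ΣAȳ = (720.00)(6.00) + (2400.00)(132.00) + (900.00)(261.00) = 556020.00 mm³
x̄ = 27300.00 / 4020.00 = 6.79 mm
ȳ = 556020.00 / 4020.00 = 138.31 mm

x̄ = 6.79 mm, ȳ = 138.31 mm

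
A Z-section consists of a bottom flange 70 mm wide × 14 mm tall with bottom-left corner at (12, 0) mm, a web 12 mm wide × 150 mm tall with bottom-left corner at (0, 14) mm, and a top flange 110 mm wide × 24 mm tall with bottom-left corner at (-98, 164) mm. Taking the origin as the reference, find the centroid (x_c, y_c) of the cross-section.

x_c = -10.45 mm, y_c = 116.55 mm

bottom flange: A = 70 × 14 = 980.00, centroid at (47.00, 7.00).
web: A = 12 × 150 = 1800.00, centroid at (6.00, 89.00).
top flange: A = 110 × 24 = 2640.00, centroid at (-43.00, 176.00).
ΣA = 5420.00 mm²
ΣAx_c = (980.00)(47.00) + (1800.00)(6.00) + (2640.00)(-43.00) = -56660.00 mm³
ΣAy_c = (980.00)(7.00) + (1800.00)(89.00) + (2640.00)(176.00) = 631700.00 mm³
x_c = -56660.00 / 5420.00 = -10.45 mm
y_c = 631700.00 / 5420.00 = 116.55 mm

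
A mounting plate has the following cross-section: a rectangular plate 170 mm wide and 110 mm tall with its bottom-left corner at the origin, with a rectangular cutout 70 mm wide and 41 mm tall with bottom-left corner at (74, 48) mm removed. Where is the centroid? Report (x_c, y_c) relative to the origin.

Part | A | x̄ᵢ | ȳᵢ | A·x̄ᵢ | A·ȳᵢ
plate | 18700.00 | 85.00 | 55.00 | 1589500.00 | 1028500.00
hole | -2870.00 | 109.00 | 68.50 | -312830.00 | -196595.00
Σ | 15830.00 |  |  | 1276670.00 | 831905.00
x_c = 1276670.00 / 15830.00 = 80.65 mm
y_c = 831905.00 / 15830.00 = 52.55 mm

x_c = 80.65 mm, y_c = 52.55 mm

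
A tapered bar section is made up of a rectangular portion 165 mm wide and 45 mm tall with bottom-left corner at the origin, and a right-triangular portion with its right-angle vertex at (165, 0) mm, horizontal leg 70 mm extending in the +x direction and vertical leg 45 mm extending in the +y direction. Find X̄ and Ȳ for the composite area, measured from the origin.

Part | A | x̄ᵢ | ȳᵢ | A·x̄ᵢ | A·ȳᵢ
rectangular portion | 7425.00 | 82.50 | 22.50 | 612562.50 | 167062.50
triangular portion | 1575.00 | 188.33 | 15.00 | 296625.00 | 23625.00
Σ | 9000.00 |  |  | 909187.50 | 190687.50
X̄ = 909187.50 / 9000.00 = 101.02 mm
Ȳ = 190687.50 / 9000.00 = 21.19 mm

X̄ = 101.02 mm, Ȳ = 21.19 mm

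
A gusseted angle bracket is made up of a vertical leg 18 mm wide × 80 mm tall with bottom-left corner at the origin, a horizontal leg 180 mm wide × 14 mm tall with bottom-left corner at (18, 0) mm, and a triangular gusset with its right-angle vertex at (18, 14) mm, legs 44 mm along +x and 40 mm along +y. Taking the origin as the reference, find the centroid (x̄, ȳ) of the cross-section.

x̄ = 64.85 mm, ȳ = 20.52 mm

vertical leg: A = 18 × 80 = 1440.00, centroid at (9.00, 40.00).
horizontal leg: A = 180 × 14 = 2520.00, centroid at (108.00, 7.00).
gusset: A = ½·44·40 = 880.00, centroid at (32.67, 27.33).
ΣA = 4840.00 mm²
ΣAx̄ = (1440.00)(9.00) + (2520.00)(108.00) + (880.00)(32.67) = 313866.67 mm³
ΣAȳ = (1440.00)(40.00) + (2520.00)(7.00) + (880.00)(27.33) = 99293.33 mm³
x̄ = 313866.67 / 4840.00 = 64.85 mm
ȳ = 99293.33 / 4840.00 = 20.52 mm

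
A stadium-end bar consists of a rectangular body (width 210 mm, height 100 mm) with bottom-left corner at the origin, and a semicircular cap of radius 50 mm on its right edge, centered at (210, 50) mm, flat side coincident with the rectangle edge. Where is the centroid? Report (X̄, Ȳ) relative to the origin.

rectangular body: A = 210 × 100 = 21000.00, centroid at (105.00, 50.00).
semicircular end: A = ½π·50² = 3926.99, centroid at (231.22, 50.00).
ΣA = 24926.99 mm², ΣAX̄ = 3113001.40 mm³, ΣAȲ = 1246349.54 mm³.
X̄ = 3113001.40/24926.99 = 124.88 mm; Ȳ = 1246349.54/24926.99 = 50.00 mm.

X̄ = 124.88 mm, Ȳ = 50.00 mm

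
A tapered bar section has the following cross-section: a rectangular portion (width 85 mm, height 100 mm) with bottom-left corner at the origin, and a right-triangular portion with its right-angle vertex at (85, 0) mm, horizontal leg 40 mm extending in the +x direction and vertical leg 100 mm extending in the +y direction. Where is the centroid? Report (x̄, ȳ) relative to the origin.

x̄ = 53.13 mm, ȳ = 46.83 mm

rectangular portion: A = 85 × 100 = 8500.00, centroid at (42.50, 50.00).
triangular portion: A = ½·40·100 = 2000.00, centroid at (98.33, 33.33).
ΣA = 10500.00 mm²
ΣAx̄ = (8500.00)(42.50) + (2000.00)(98.33) = 557916.67 mm³
ΣAȳ = (8500.00)(50.00) + (2000.00)(33.33) = 491666.67 mm³
x̄ = 557916.67 / 10500.00 = 53.13 mm
ȳ = 491666.67 / 10500.00 = 46.83 mm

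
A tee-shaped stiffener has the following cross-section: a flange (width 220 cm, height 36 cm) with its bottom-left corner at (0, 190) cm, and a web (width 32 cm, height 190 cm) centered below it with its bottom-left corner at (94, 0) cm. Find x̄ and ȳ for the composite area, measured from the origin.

x̄ = 110.00 cm, ȳ = 158.93 cm

web: A = 32 × 190 = 6080.00, centroid at (110.00, 95.00).
flange: A = 220 × 36 = 7920.00, centroid at (110.00, 208.00).
ΣA = 14000.00 cm²
ΣAx̄ = (6080.00)(110.00) + (7920.00)(110.00) = 1540000.00 cm³
ΣAȳ = (6080.00)(95.00) + (7920.00)(208.00) = 2224960.00 cm³
x̄ = 1540000.00 / 14000.00 = 110.00 cm
ȳ = 2224960.00 / 14000.00 = 158.93 cm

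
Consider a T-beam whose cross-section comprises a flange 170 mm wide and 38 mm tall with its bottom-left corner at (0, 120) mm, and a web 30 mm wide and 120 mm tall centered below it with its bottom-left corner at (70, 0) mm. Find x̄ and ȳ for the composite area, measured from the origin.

x̄ = 85.00 mm, ȳ = 110.73 mm

web: A = 30 × 120 = 3600.00, centroid at (85.00, 60.00).
flange: A = 170 × 38 = 6460.00, centroid at (85.00, 139.00).
ΣA = 10060.00 mm², ΣAx̄ = 855100.00 mm³, ΣAȳ = 1113940.00 mm³.
x̄ = 855100.00/10060.00 = 85.00 mm; ȳ = 1113940.00/10060.00 = 110.73 mm.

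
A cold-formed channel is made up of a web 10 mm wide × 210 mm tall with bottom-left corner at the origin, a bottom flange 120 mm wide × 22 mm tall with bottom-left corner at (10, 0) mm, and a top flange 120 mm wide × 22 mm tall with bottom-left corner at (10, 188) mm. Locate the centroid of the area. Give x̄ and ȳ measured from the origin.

x̄ = 51.50 mm, ȳ = 105.00 mm

Part | A | x̄ᵢ | ȳᵢ | A·x̄ᵢ | A·ȳᵢ
web | 2100.00 | 5.00 | 105.00 | 10500.00 | 220500.00
bottom flange | 2640.00 | 70.00 | 11.00 | 184800.00 | 29040.00
top flange | 2640.00 | 70.00 | 199.00 | 184800.00 | 525360.00
Σ | 7380.00 |  |  | 380100.00 | 774900.00
x̄ = 380100.00 / 7380.00 = 51.50 mm
ȳ = 774900.00 / 7380.00 = 105.00 mm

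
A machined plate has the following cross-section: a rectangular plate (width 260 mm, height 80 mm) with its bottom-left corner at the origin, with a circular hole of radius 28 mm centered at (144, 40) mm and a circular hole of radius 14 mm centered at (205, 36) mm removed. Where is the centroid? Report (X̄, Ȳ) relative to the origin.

X̄ = 125.45 mm, Ȳ = 40.14 mm

plate: A = 260 × 80 = 20800.00, centroid at (130.00, 40.00).
hole 1: A = −π·28² = -2463.01, centroid at (144.00, 40.00).
hole 2: A = −π·14² = -615.75, centroid at (205.00, 36.00).
ΣA = 17721.24 mm², ΣAX̄ = 2223097.56 mm³, ΣAȲ = 711312.58 mm³.
X̄ = 2223097.56/17721.24 = 125.45 mm; Ȳ = 711312.58/17721.24 = 40.14 mm.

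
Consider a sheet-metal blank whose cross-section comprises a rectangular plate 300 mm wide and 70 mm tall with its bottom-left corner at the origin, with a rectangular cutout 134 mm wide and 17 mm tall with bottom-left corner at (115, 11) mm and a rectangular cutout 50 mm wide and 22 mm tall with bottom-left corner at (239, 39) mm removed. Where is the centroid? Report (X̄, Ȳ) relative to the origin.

Part | A | x̄ᵢ | ȳᵢ | A·x̄ᵢ | A·ȳᵢ
plate | 21000.00 | 150.00 | 35.00 | 3150000.00 | 735000.00
hole 1 | -2278.00 | 182.00 | 19.50 | -414596.00 | -44421.00
hole 2 | -1100.00 | 264.00 | 50.00 | -290400.00 | -55000.00
Σ | 17622.00 |  |  | 2445004.00 | 635579.00
X̄ = 2445004.00 / 17622.00 = 138.75 mm
Ȳ = 635579.00 / 17622.00 = 36.07 mm

X̄ = 138.75 mm, Ȳ = 36.07 mm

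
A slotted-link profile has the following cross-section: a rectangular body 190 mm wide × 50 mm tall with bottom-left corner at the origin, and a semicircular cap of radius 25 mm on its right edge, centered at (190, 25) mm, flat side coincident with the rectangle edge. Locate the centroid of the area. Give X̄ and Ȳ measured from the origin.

rectangular body: A = 190 × 50 = 9500.00, centroid at (95.00, 25.00).
semicircular end: A = ½π·25² = 981.75, centroid at (200.61, 25.00).
ΣA = 10481.75 mm², ΣAX̄ = 1099448.73 mm³, ΣAȲ = 262043.69 mm³.
X̄ = 1099448.73/10481.75 = 104.89 mm; Ȳ = 262043.69/10481.75 = 25.00 mm.

X̄ = 104.89 mm, Ȳ = 25.00 mm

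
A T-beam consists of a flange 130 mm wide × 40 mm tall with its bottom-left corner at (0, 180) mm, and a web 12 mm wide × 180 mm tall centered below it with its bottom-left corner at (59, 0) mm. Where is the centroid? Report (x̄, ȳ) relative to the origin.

x̄ = 65.00 mm, ȳ = 167.72 mm

web: A = 12 × 180 = 2160.00, centroid at (65.00, 90.00).
flange: A = 130 × 40 = 5200.00, centroid at (65.00, 200.00).
ΣA = 7360.00 mm²
ΣAx̄ = (2160.00)(65.00) + (5200.00)(65.00) = 478400.00 mm³
ΣAȳ = (2160.00)(90.00) + (5200.00)(200.00) = 1234400.00 mm³
x̄ = 478400.00 / 7360.00 = 65.00 mm
ȳ = 1234400.00 / 7360.00 = 167.72 mm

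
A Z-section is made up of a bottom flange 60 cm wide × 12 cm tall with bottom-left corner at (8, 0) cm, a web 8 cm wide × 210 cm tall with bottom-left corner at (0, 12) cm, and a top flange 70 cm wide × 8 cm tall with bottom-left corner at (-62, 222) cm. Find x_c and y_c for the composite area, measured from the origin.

x_c = 6.41 cm, y_c = 110.62 cm

bottom flange: A = 60 × 12 = 720.00, centroid at (38.00, 6.00).
web: A = 8 × 210 = 1680.00, centroid at (4.00, 117.00).
top flange: A = 70 × 8 = 560.00, centroid at (-27.00, 226.00).
ΣA = 2960.00 cm², ΣAx_c = 18960.00 cm³, ΣAy_c = 327440.00 cm³.
x_c = 18960.00/2960.00 = 6.41 cm; y_c = 327440.00/2960.00 = 110.62 cm.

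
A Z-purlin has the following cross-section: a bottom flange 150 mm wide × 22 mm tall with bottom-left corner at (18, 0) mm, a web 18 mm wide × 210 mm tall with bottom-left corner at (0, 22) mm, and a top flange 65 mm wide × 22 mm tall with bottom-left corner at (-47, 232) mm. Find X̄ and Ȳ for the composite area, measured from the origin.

X̄ = 37.62 mm, Ȳ = 101.51 mm

bottom flange: A = 150 × 22 = 3300.00, centroid at (93.00, 11.00).
web: A = 18 × 210 = 3780.00, centroid at (9.00, 127.00).
top flange: A = 65 × 22 = 1430.00, centroid at (-14.50, 243.00).
ΣA = 8510.00 mm², ΣAX̄ = 320185.00 mm³, ΣAȲ = 863850.00 mm³.
X̄ = 320185.00/8510.00 = 37.62 mm; Ȳ = 863850.00/8510.00 = 101.51 mm.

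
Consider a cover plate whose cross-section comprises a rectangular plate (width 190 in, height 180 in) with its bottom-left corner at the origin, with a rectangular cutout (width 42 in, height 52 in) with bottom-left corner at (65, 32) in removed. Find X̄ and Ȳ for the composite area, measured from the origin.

plate: A = 190 × 180 = 34200.00, centroid at (95.00, 90.00).
hole: A = −(42 × 52) = -2184.00, centroid at (86.00, 58.00).
ΣA = 32016.00 in²
ΣAX̄ = (34200.00)(95.00) + (-2184.00)(86.00) = 3061176.00 in³
ΣAȲ = (34200.00)(90.00) + (-2184.00)(58.00) = 2951328.00 in³
X̄ = 3061176.00 / 32016.00 = 95.61 in
Ȳ = 2951328.00 / 32016.00 = 92.18 in

X̄ = 95.61 in, Ȳ = 92.18 in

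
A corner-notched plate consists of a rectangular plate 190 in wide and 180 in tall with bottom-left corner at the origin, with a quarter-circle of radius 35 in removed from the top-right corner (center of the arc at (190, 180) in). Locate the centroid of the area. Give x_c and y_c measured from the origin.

plate: A = 190 × 180 = 34200.00, centroid at (95.00, 90.00).
removed quarter-circle: A = −¼π·35² = -962.11, centroid at (175.15, 165.15).
ΣA = 33237.89 in², ΣAx_c = 3080490.24 in³, ΣAy_c = 2919111.37 in³.
x_c = 3080490.24/33237.89 = 92.68 in; y_c = 2919111.37/33237.89 = 87.82 in.

x_c = 92.68 in, y_c = 87.82 in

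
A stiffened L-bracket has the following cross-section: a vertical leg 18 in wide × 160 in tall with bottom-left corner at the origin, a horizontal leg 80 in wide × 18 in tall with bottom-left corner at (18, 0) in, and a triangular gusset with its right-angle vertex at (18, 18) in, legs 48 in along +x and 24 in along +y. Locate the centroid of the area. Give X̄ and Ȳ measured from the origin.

vertical leg: A = 18 × 160 = 2880.00, centroid at (9.00, 80.00).
horizontal leg: A = 80 × 18 = 1440.00, centroid at (58.00, 9.00).
gusset: A = ½·48·24 = 576.00, centroid at (34.00, 26.00).
ΣA = 4896.00 in²
ΣAX̄ = (2880.00)(9.00) + (1440.00)(58.00) + (576.00)(34.00) = 129024.00 in³
ΣAȲ = (2880.00)(80.00) + (1440.00)(9.00) + (576.00)(26.00) = 258336.00 in³
X̄ = 129024.00 / 4896.00 = 26.35 in
Ȳ = 258336.00 / 4896.00 = 52.76 in

X̄ = 26.35 in, Ȳ = 52.76 in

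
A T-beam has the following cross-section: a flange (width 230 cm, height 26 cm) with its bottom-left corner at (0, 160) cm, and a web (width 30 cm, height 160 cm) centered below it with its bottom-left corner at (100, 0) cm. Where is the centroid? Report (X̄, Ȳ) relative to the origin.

web: A = 30 × 160 = 4800.00, centroid at (115.00, 80.00).
flange: A = 230 × 26 = 5980.00, centroid at (115.00, 173.00).
ΣA = 10780.00 cm²
ΣAX̄ = (4800.00)(115.00) + (5980.00)(115.00) = 1239700.00 cm³
ΣAȲ = (4800.00)(80.00) + (5980.00)(173.00) = 1418540.00 cm³
X̄ = 1239700.00 / 10780.00 = 115.00 cm
Ȳ = 1418540.00 / 10780.00 = 131.59 cm

X̄ = 115.00 cm, Ȳ = 131.59 cm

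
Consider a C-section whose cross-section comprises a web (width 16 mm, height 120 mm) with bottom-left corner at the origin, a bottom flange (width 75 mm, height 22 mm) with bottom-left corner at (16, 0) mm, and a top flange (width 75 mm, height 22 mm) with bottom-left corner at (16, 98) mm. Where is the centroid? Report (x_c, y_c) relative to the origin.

web: A = 16 × 120 = 1920.00, centroid at (8.00, 60.00).
bottom flange: A = 75 × 22 = 1650.00, centroid at (53.50, 11.00).
top flange: A = 75 × 22 = 1650.00, centroid at (53.50, 109.00).
ΣA = 5220.00 mm²
ΣAx_c = (1920.00)(8.00) + (1650.00)(53.50) + (1650.00)(53.50) = 191910.00 mm³
ΣAy_c = (1920.00)(60.00) + (1650.00)(11.00) + (1650.00)(109.00) = 313200.00 mm³
x_c = 191910.00 / 5220.00 = 36.76 mm
y_c = 313200.00 / 5220.00 = 60.00 mm

x_c = 36.76 mm, y_c = 60.00 mm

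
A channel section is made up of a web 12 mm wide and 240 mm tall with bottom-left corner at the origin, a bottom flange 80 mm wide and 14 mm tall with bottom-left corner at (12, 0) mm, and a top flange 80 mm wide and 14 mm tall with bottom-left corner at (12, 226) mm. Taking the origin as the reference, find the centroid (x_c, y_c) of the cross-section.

web: A = 12 × 240 = 2880.00, centroid at (6.00, 120.00).
bottom flange: A = 80 × 14 = 1120.00, centroid at (52.00, 7.00).
top flange: A = 80 × 14 = 1120.00, centroid at (52.00, 233.00).
ΣA = 5120.00 mm²
ΣAx_c = (2880.00)(6.00) + (1120.00)(52.00) + (1120.00)(52.00) = 133760.00 mm³
ΣAy_c = (2880.00)(120.00) + (1120.00)(7.00) + (1120.00)(233.00) = 614400.00 mm³
x_c = 133760.00 / 5120.00 = 26.12 mm
y_c = 614400.00 / 5120.00 = 120.00 mm

x_c = 26.12 mm, y_c = 120.00 mm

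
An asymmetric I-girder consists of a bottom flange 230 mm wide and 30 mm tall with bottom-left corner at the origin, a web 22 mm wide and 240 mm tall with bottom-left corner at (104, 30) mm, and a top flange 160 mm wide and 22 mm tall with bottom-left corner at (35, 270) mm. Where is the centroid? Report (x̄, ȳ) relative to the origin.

x̄ = 115.00 mm, ȳ = 120.04 mm

bottom flange: A = 230 × 30 = 6900.00, centroid at (115.00, 15.00).
web: A = 22 × 240 = 5280.00, centroid at (115.00, 150.00).
top flange: A = 160 × 22 = 3520.00, centroid at (115.00, 281.00).
ΣA = 15700.00 mm², ΣAx̄ = 1805500.00 mm³, ΣAȳ = 1884620.00 mm³.
x̄ = 1805500.00/15700.00 = 115.00 mm; ȳ = 1884620.00/15700.00 = 120.04 mm.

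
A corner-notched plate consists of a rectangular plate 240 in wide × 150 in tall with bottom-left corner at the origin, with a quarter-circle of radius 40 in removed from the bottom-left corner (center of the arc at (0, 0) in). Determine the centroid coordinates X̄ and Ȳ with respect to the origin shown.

Part | A | x̄ᵢ | ȳᵢ | A·x̄ᵢ | A·ȳᵢ
plate | 36000.00 | 120.00 | 75.00 | 4320000.00 | 2700000.00
removed quarter-circle | -1256.64 | 16.98 | 16.98 | -21333.33 | -21333.33
Σ | 34743.36 |  |  | 4298666.67 | 2678666.67
X̄ = 4298666.67 / 34743.36 = 123.73 in
Ȳ = 2678666.67 / 34743.36 = 77.10 in

X̄ = 123.73 in, Ȳ = 77.10 in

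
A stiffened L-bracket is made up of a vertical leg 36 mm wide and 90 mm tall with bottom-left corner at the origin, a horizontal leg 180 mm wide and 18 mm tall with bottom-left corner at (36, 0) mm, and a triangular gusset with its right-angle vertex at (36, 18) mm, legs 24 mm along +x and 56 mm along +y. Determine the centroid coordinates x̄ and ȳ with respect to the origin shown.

Part | A | x̄ᵢ | ȳᵢ | A·x̄ᵢ | A·ȳᵢ
vertical leg | 3240.00 | 18.00 | 45.00 | 58320.00 | 145800.00
horizontal leg | 3240.00 | 126.00 | 9.00 | 408240.00 | 29160.00
gusset | 672.00 | 44.00 | 36.67 | 29568.00 | 24640.00
Σ | 7152.00 |  |  | 496128.00 | 199600.00
x̄ = 496128.00 / 7152.00 = 69.37 mm
ȳ = 199600.00 / 7152.00 = 27.91 mm

x̄ = 69.37 mm, ȳ = 27.91 mm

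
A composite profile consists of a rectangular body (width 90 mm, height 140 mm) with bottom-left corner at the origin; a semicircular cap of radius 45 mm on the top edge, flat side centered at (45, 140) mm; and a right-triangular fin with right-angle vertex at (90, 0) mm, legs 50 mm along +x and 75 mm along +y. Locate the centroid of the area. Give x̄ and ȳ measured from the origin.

x̄ = 51.55 mm, ȳ = 81.27 mm

rectangular body: A = 90 × 140 = 12600.00, centroid at (45.00, 70.00).
semicircular top: A = ½π·45² = 3180.86, centroid at (45.00, 159.10).
triangular fin: A = ½·50·75 = 1875.00, centroid at (106.67, 25.00).
ΣA = 17655.86 mm², ΣAx̄ = 910138.82 mm³, ΣAȳ = 1434945.76 mm³.
x̄ = 910138.82/17655.86 = 51.55 mm; ȳ = 1434945.76/17655.86 = 81.27 mm.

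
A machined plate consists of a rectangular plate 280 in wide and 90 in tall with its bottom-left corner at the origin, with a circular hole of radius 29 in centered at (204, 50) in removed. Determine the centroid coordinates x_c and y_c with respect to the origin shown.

plate: A = 280 × 90 = 25200.00, centroid at (140.00, 45.00).
hole: A = −π·29² = -2642.08, centroid at (204.00, 50.00).
ΣA = 22557.92 in², ΣAx_c = 2989015.80 in³, ΣAy_c = 1001896.03 in³.
x_c = 2989015.80/22557.92 = 132.50 in; y_c = 1001896.03/22557.92 = 44.41 in.

x_c = 132.50 in, y_c = 44.41 in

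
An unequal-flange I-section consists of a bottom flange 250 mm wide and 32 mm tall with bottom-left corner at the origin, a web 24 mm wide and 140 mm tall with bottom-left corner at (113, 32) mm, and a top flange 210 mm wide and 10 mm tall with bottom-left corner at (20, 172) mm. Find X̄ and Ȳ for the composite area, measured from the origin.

X̄ = 125.00 mm, Ȳ = 62.59 mm

bottom flange: A = 250 × 32 = 8000.00, centroid at (125.00, 16.00).
web: A = 24 × 140 = 3360.00, centroid at (125.00, 102.00).
top flange: A = 210 × 10 = 2100.00, centroid at (125.00, 177.00).
ΣA = 13460.00 mm²
ΣAX̄ = (8000.00)(125.00) + (3360.00)(125.00) + (2100.00)(125.00) = 1682500.00 mm³
ΣAȲ = (8000.00)(16.00) + (3360.00)(102.00) + (2100.00)(177.00) = 842420.00 mm³
X̄ = 1682500.00 / 13460.00 = 125.00 mm
Ȳ = 842420.00 / 13460.00 = 62.59 mm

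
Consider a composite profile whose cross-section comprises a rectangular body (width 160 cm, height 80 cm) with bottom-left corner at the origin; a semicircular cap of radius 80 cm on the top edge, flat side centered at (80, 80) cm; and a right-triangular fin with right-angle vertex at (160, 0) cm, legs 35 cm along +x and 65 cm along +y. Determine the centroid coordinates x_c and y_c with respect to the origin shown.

x_c = 84.35 cm, y_c = 70.12 cm

rectangular body: A = 160 × 80 = 12800.00, centroid at (80.00, 40.00).
semicircular top: A = ½π·80² = 10053.10, centroid at (80.00, 113.95).
triangular fin: A = ½·35·65 = 1137.50, centroid at (171.67, 21.67).
ΣA = 23990.60 cm², ΣAx_c = 2023518.55 cm³, ΣAy_c = 1682226.89 cm³.
x_c = 2023518.55/23990.60 = 84.35 cm; y_c = 1682226.89/23990.60 = 70.12 cm.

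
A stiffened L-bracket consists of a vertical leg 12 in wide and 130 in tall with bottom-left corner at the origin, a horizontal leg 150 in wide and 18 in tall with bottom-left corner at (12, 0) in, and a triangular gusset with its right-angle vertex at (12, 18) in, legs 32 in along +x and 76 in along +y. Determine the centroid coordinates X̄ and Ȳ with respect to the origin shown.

vertical leg: A = 12 × 130 = 1560.00, centroid at (6.00, 65.00).
horizontal leg: A = 150 × 18 = 2700.00, centroid at (87.00, 9.00).
gusset: A = ½·32·76 = 1216.00, centroid at (22.67, 43.33).
ΣA = 5476.00 in²
ΣAX̄ = (1560.00)(6.00) + (2700.00)(87.00) + (1216.00)(22.67) = 271822.67 in³
ΣAȲ = (1560.00)(65.00) + (2700.00)(9.00) + (1216.00)(43.33) = 178393.33 in³
X̄ = 271822.67 / 5476.00 = 49.64 in
Ȳ = 178393.33 / 5476.00 = 32.58 in

X̄ = 49.64 in, Ȳ = 32.58 in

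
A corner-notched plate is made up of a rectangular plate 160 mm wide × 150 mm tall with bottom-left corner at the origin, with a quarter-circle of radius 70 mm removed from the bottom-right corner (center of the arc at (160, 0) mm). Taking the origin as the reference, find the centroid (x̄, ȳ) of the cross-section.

Part | A | x̄ᵢ | ȳᵢ | A·x̄ᵢ | A·ȳᵢ
plate | 24000.00 | 80.00 | 75.00 | 1920000.00 | 1800000.00
removed quarter-circle | -3848.45 | 130.29 | 29.71 | -501418.83 | -114333.33
Σ | 20151.55 |  |  | 1418581.17 | 1685666.67
x̄ = 1418581.17 / 20151.55 = 70.40 mm
ȳ = 1685666.67 / 20151.55 = 83.65 mm

x̄ = 70.40 mm, ȳ = 83.65 mm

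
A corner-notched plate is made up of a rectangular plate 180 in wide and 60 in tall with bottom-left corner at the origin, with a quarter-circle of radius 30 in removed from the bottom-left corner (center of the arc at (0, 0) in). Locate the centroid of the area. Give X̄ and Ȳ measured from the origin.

plate: A = 180 × 60 = 10800.00, centroid at (90.00, 30.00).
removed quarter-circle: A = −¼π·30² = -706.86, centroid at (12.73, 12.73).
ΣA = 10093.14 in²
ΣAX̄ = (10800.00)(90.00) + (-706.86)(12.73) = 963000.00 in³
ΣAȲ = (10800.00)(30.00) + (-706.86)(12.73) = 315000.00 in³
X̄ = 963000.00 / 10093.14 = 95.41 in
Ȳ = 315000.00 / 10093.14 = 31.21 in

X̄ = 95.41 in, Ȳ = 31.21 in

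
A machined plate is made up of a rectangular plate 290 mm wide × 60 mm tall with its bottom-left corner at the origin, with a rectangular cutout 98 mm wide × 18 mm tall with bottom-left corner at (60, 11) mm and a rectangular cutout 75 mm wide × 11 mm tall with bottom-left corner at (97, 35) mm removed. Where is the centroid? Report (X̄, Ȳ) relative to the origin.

Part | A | x̄ᵢ | ȳᵢ | A·x̄ᵢ | A·ȳᵢ
plate | 17400.00 | 145.00 | 30.00 | 2523000.00 | 522000.00
hole 1 | -1764.00 | 109.00 | 20.00 | -192276.00 | -35280.00
hole 2 | -825.00 | 134.50 | 40.50 | -110962.50 | -33412.50
Σ | 14811.00 |  |  | 2219761.50 | 453307.50
X̄ = 2219761.50 / 14811.00 = 149.87 mm
Ȳ = 453307.50 / 14811.00 = 30.61 mm

X̄ = 149.87 mm, Ȳ = 30.61 mm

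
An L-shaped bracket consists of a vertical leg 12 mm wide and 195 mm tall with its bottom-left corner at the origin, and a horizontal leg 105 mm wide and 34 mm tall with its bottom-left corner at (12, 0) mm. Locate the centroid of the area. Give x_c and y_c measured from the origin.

x_c = 41.34 mm, y_c = 48.87 mm

vertical leg: A = 12 × 195 = 2340.00, centroid at (6.00, 97.50).
horizontal leg: A = 105 × 34 = 3570.00, centroid at (64.50, 17.00).
ΣA = 5910.00 mm², ΣAx_c = 244305.00 mm³, ΣAy_c = 288840.00 mm³.
x_c = 244305.00/5910.00 = 41.34 mm; y_c = 288840.00/5910.00 = 48.87 mm.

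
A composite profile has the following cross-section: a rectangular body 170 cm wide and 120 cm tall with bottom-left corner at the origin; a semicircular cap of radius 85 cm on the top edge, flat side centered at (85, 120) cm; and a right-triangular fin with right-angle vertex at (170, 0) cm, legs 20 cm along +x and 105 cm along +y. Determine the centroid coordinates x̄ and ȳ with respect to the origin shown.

x̄ = 87.93 cm, ȳ = 92.44 cm

rectangular body: A = 170 × 120 = 20400.00, centroid at (85.00, 60.00).
semicircular top: A = ½π·85² = 11349.00, centroid at (85.00, 156.08).
triangular fin: A = ½·20·105 = 1050.00, centroid at (176.67, 35.00).
ΣA = 32799.00 cm²
ΣAx̄ = (20400.00)(85.00) + (11349.00)(85.00) + (1050.00)(176.67) = 2884165.29 cm³
ΣAȳ = (20400.00)(60.00) + (11349.00)(156.08) + (1050.00)(35.00) = 3032047.08 cm³
x̄ = 2884165.29 / 32799.00 = 87.93 cm
ȳ = 3032047.08 / 32799.00 = 92.44 cm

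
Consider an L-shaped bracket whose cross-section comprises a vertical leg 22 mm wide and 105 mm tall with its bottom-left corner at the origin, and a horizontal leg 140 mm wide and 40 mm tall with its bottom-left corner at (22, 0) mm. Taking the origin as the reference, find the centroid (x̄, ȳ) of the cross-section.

x̄ = 68.35 mm, ȳ = 29.49 mm

vertical leg: A = 22 × 105 = 2310.00, centroid at (11.00, 52.50).
horizontal leg: A = 140 × 40 = 5600.00, centroid at (92.00, 20.00).
ΣA = 7910.00 mm²
ΣAx̄ = (2310.00)(11.00) + (5600.00)(92.00) = 540610.00 mm³
ΣAȳ = (2310.00)(52.50) + (5600.00)(20.00) = 233275.00 mm³
x̄ = 540610.00 / 7910.00 = 68.35 mm
ȳ = 233275.00 / 7910.00 = 29.49 mm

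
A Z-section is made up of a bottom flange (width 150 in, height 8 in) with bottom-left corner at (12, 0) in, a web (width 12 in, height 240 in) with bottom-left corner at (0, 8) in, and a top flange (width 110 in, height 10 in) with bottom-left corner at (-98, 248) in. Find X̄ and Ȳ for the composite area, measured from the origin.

X̄ = 14.36 in, Ȳ = 125.82 in

bottom flange: A = 150 × 8 = 1200.00, centroid at (87.00, 4.00).
web: A = 12 × 240 = 2880.00, centroid at (6.00, 128.00).
top flange: A = 110 × 10 = 1100.00, centroid at (-43.00, 253.00).
ΣA = 5180.00 in²
ΣAX̄ = (1200.00)(87.00) + (2880.00)(6.00) + (1100.00)(-43.00) = 74380.00 in³
ΣAȲ = (1200.00)(4.00) + (2880.00)(128.00) + (1100.00)(253.00) = 651740.00 in³
X̄ = 74380.00 / 5180.00 = 14.36 in
Ȳ = 651740.00 / 5180.00 = 125.82 in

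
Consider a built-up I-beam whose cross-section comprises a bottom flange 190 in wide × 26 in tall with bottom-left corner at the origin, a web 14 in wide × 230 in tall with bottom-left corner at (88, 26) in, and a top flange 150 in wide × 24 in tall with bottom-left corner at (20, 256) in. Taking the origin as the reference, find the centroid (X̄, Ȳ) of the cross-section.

X̄ = 95.00 in, Ȳ = 126.11 in

bottom flange: A = 190 × 26 = 4940.00, centroid at (95.00, 13.00).
web: A = 14 × 230 = 3220.00, centroid at (95.00, 141.00).
top flange: A = 150 × 24 = 3600.00, centroid at (95.00, 268.00).
ΣA = 11760.00 in², ΣAX̄ = 1117200.00 in³, ΣAȲ = 1483040.00 in³.
X̄ = 1117200.00/11760.00 = 95.00 in; Ȳ = 1483040.00/11760.00 = 126.11 in.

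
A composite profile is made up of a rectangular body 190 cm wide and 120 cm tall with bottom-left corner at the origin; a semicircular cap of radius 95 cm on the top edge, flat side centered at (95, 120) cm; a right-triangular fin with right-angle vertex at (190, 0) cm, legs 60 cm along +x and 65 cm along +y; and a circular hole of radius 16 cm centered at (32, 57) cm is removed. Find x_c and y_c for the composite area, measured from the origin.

x_c = 102.21 cm, y_c = 95.41 cm

rectangular body: A = 190 × 120 = 22800.00, centroid at (95.00, 60.00).
semicircular top: A = ½π·95² = 14176.44, centroid at (95.00, 160.32).
triangular fin: A = ½·60·65 = 1950.00, centroid at (210.00, 21.67).
hole: A = −π·16² = -804.25, centroid at (32.00, 57.00).
ΣA = 38122.19 cm²
ΣAx_c = (22800.00)(95.00) + (14176.44)(95.00) + (1950.00)(210.00) + (-804.25)(32.00) = 3896525.57 cm³
ΣAy_c = (22800.00)(60.00) + (14176.44)(160.32) + (1950.00)(21.67) + (-804.25)(57.00) = 3637163.64 cm³
x_c = 3896525.57 / 38122.19 = 102.21 cm
y_c = 3637163.64 / 38122.19 = 95.41 cm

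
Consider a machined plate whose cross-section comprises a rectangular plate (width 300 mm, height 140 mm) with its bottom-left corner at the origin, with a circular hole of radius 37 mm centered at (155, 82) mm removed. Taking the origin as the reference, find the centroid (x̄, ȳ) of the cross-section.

Part | A | x̄ᵢ | ȳᵢ | A·x̄ᵢ | A·ȳᵢ
plate | 42000.00 | 150.00 | 70.00 | 6300000.00 | 2940000.00
hole | -4300.84 | 155.00 | 82.00 | -666630.25 | -352668.91
Σ | 37699.16 |  |  | 5633369.75 | 2587331.09
x̄ = 5633369.75 / 37699.16 = 149.43 mm
ȳ = 2587331.09 / 37699.16 = 68.63 mm

x̄ = 149.43 mm, ȳ = 68.63 mm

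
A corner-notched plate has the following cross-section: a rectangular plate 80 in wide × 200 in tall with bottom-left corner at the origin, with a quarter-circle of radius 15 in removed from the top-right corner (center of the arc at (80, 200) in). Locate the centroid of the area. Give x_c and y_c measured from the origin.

plate: A = 80 × 200 = 16000.00, centroid at (40.00, 100.00).
removed quarter-circle: A = −¼π·15² = -176.71, centroid at (73.63, 193.63).
ΣA = 15823.29 in²
ΣAx_c = (16000.00)(40.00) + (-176.71)(73.63) = 626987.83 in³
ΣAy_c = (16000.00)(100.00) + (-176.71)(193.63) = 1565782.08 in³
x_c = 626987.83 / 15823.29 = 39.62 in
y_c = 1565782.08 / 15823.29 = 98.95 in

x_c = 39.62 in, y_c = 98.95 in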